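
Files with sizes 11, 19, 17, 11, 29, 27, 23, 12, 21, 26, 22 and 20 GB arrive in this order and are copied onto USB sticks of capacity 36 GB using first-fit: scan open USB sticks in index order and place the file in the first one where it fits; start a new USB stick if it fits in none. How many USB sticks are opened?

  11 → USB stick 1 (new)  [load 11/36]
  19 → USB stick 1  [load 30/36]
  17 → USB stick 2 (new)  [load 17/36]
  11 → USB stick 2  [load 28/36]
  29 → USB stick 3 (new)  [load 29/36]
  27 → USB stick 4 (new)  [load 27/36]
  23 → USB stick 5 (new)  [load 23/36]
  12 → USB stick 5  [load 35/36]
  21 → USB stick 6 (new)  [load 21/36]
  26 → USB stick 7 (new)  [load 26/36]
  22 → USB stick 8 (new)  [load 22/36]
  20 → USB stick 9 (new)  [load 20/36]
9 USB sticks opened.

9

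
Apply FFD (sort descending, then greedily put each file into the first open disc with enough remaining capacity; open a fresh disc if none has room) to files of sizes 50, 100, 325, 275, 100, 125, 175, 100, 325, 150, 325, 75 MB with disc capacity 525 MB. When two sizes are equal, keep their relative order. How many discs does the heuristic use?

5

Sorted descending: 325, 325, 325, 275, 175, 150, 125, 100, 100, 100, 75, 50.
  325 → disc 1 (new)  [load 325/525]
  325 → disc 2 (new)  [load 325/525]
  325 → disc 3 (new)  [load 325/525]
  275 → disc 4 (new)  [load 275/525]
  175 → disc 1  [load 500/525]
  150 → disc 2  [load 475/525]
  125 → disc 3  [load 450/525]
  100 → disc 4  [load 375/525]
  100 → disc 4  [load 475/525]
  100 → disc 5 (new)  [load 100/525]
  75 → disc 3  [load 525/525]
  50 → disc 2  [load 525/525]
5 discs opened.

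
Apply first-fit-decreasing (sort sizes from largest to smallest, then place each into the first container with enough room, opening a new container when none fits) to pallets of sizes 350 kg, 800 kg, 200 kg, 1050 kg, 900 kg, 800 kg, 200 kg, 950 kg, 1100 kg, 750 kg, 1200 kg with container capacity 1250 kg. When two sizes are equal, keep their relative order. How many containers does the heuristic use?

Sorted descending: 1200, 1100, 1050, 950, 900, 800, 800, 750, 350, 200, 200.
  1200 → container 1 (new)  [load 1200/1250]
  1100 → container 2 (new)  [load 1100/1250]
  1050 → container 3 (new)  [load 1050/1250]
  950 → container 4 (new)  [load 950/1250]
  900 → container 5 (new)  [load 900/1250]
  800 → container 6 (new)  [load 800/1250]
  800 → container 7 (new)  [load 800/1250]
  750 → container 8 (new)  [load 750/1250]
  350 → container 5  [load 1250/1250]
  200 → container 3  [load 1250/1250]
  200 → container 4  [load 1150/1250]
8 containers opened.

8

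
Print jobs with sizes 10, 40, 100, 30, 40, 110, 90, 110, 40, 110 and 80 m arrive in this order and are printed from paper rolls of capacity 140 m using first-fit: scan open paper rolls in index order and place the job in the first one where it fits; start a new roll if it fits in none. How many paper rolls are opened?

  10 → roll 1 (new)  [load 10/140]
  40 → roll 1  [load 50/140]
  100 → roll 2 (new)  [load 100/140]
  30 → roll 1  [load 80/140]
  40 → roll 1  [load 120/140]
  110 → roll 3 (new)  [load 110/140]
  90 → roll 4 (new)  [load 90/140]
  110 → roll 5 (new)  [load 110/140]
  40 → roll 2  [load 140/140]
  110 → roll 6 (new)  [load 110/140]
  80 → roll 7 (new)  [load 80/140]
7 paper rolls opened.

7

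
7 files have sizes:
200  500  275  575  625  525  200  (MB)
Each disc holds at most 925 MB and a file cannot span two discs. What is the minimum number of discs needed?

4

Total = 625 + 575 + 525 + 500 + 275 + 200 + 200 = 2900 MB.
Lower bound: ⌈2900/925⌉ = 4 discs.
A packing using 4 discs:
  disc 1: 625 + 275 = 900
  disc 2: 575 + 200 = 775
  disc 3: 525 + 200 = 725
  disc 4: 500 = 500
This matches the lower bound, so 4 is optimal.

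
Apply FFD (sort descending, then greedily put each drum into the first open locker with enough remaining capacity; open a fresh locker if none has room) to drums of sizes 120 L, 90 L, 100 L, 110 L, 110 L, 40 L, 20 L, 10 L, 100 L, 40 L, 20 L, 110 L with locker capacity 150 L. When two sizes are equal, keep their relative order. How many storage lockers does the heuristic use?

Sorted descending: 120, 110, 110, 110, 100, 100, 90, 40, 40, 20, 20, 10.
  120 → locker 1 (new)  [load 120/150]
  110 → locker 2 (new)  [load 110/150]
  110 → locker 3 (new)  [load 110/150]
  110 → locker 4 (new)  [load 110/150]
  100 → locker 5 (new)  [load 100/150]
  100 → locker 6 (new)  [load 100/150]
  90 → locker 7 (new)  [load 90/150]
  40 → locker 2  [load 150/150]
  40 → locker 3  [load 150/150]
  20 → locker 1  [load 140/150]
  20 → locker 4  [load 130/150]
  10 → locker 1  [load 150/150]
7 storage lockers opened.

7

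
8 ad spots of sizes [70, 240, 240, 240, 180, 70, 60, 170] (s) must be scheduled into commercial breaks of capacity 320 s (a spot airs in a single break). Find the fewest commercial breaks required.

Total = 240 + 240 + 240 + 180 + 170 + 70 + 70 + 60 = 1270 s.
Lower bound: ⌈1270/320⌉ = 4 commercial breaks.
Also, 5 ad spots each exceed 160 s, and no two of those can share a break, so at least 5 commercial breaks are needed.
A packing using 5 commercial breaks:
  break 1: 240 + 70 = 310
  break 2: 240 + 70 = 310
  break 3: 240 + 60 = 300
  break 4: 180 = 180
  break 5: 170 = 170
This matches the lower bound, so 5 is optimal.

5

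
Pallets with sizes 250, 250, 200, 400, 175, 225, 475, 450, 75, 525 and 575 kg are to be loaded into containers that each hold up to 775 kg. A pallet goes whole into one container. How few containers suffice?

5

Total = 575 + 525 + 475 + 450 + 400 + 250 + 250 + 225 + 200 + 175 + 75 = 3600 kg.
Lower bound: ⌈3600/775⌉ = 5 containers.
A packing using 5 containers:
  container 1: 575 + 200 = 775
  container 2: 525 + 250 = 775
  container 3: 475 + 250 = 725
  container 4: 450 + 225 + 75 = 750
  container 5: 400 + 175 = 575
This matches the lower bound, so 5 is optimal.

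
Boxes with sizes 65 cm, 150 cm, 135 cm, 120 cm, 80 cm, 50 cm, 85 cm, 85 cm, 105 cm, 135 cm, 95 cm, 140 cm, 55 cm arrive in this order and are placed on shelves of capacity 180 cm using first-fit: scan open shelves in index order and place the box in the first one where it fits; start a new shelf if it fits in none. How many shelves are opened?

  65 → shelf 1 (new)  [load 65/180]
  150 → shelf 2 (new)  [load 150/180]
  135 → shelf 3 (new)  [load 135/180]
  120 → shelf 4 (new)  [load 120/180]
  80 → shelf 1  [load 145/180]
  50 → shelf 4  [load 170/180]
  85 → shelf 5 (new)  [load 85/180]
  85 → shelf 5  [load 170/180]
  105 → shelf 6 (new)  [load 105/180]
  135 → shelf 7 (new)  [load 135/180]
  95 → shelf 8 (new)  [load 95/180]
  140 → shelf 9 (new)  [load 140/180]
  55 → shelf 6  [load 160/180]
9 shelves opened.

9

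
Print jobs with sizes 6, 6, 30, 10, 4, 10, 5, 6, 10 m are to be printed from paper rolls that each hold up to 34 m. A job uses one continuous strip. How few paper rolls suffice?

Total = 30 + 10 + 10 + 10 + 6 + 6 + 6 + 5 + 4 = 87 m.
Lower bound: ⌈87/34⌉ = 3 paper rolls.
A packing using 3 paper rolls:
  roll 1: 30 + 4 = 34
  roll 2: 10 + 10 + 10 = 30
  roll 3: 6 + 6 + 6 + 5 = 23
This matches the lower bound, so 3 is optimal.

3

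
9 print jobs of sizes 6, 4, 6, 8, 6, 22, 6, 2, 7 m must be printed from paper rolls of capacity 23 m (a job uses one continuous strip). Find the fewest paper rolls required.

Total = 22 + 8 + 7 + 6 + 6 + 6 + 6 + 4 + 2 = 67 m.
Lower bound: ⌈67/23⌉ = 3 paper rolls.
A packing using 3 paper rolls:
  roll 1: 22 = 22
  roll 2: 8 + 7 + 6 + 2 = 23
  roll 3: 6 + 6 + 6 + 4 = 22
This matches the lower bound, so 3 is optimal.

3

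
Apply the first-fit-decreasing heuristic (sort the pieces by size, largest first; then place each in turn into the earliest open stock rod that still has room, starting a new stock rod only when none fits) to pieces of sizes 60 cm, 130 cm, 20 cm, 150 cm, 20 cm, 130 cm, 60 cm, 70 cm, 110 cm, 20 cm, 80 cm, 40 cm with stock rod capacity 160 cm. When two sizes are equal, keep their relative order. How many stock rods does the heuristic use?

6

Sorted descending: 150, 130, 130, 110, 80, 70, 60, 60, 40, 20, 20, 20.
  150 → stock rod 1 (new)  [load 150/160]
  130 → stock rod 2 (new)  [load 130/160]
  130 → stock rod 3 (new)  [load 130/160]
  110 → stock rod 4 (new)  [load 110/160]
  80 → stock rod 5 (new)  [load 80/160]
  70 → stock rod 5  [load 150/160]
  60 → stock rod 6 (new)  [load 60/160]
  60 → stock rod 6  [load 120/160]
  40 → stock rod 4  [load 150/160]
  20 → stock rod 2  [load 150/160]
  20 → stock rod 3  [load 150/160]
  20 → stock rod 6  [load 140/160]
6 stock rods opened.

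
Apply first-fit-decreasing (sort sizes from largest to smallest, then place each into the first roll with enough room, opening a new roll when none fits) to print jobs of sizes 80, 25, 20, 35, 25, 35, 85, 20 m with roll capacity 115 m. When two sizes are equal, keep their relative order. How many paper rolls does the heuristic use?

3

Sorted descending: 85, 80, 35, 35, 25, 25, 20, 20.
  85 → roll 1 (new)  [load 85/115]
  80 → roll 2 (new)  [load 80/115]
  35 → roll 2  [load 115/115]
  35 → roll 3 (new)  [load 35/115]
  25 → roll 1  [load 110/115]
  25 → roll 3  [load 60/115]
  20 → roll 3  [load 80/115]
  20 → roll 3  [load 100/115]
3 paper rolls opened.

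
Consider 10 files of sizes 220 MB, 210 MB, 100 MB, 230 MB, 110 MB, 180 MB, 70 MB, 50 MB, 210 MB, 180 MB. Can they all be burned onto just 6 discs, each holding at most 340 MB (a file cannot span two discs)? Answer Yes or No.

Yes

A valid assignment using 6 discs:
  disc 1: 230 + 110 = 340
  disc 2: 220 + 100 = 320
  disc 3: 210 + 70 + 50 = 330
  disc 4: 210 = 210
  disc 5: 180 = 180
  disc 6: 180 = 180
Every load is within 340 MB, so 6 discs suffice.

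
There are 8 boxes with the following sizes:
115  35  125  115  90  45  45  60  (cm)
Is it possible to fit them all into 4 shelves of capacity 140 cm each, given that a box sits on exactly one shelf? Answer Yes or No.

No

Total = 630 cm; ⌈630/140⌉ = 5.
At least 5 shelves are required, but only 4 are allowed.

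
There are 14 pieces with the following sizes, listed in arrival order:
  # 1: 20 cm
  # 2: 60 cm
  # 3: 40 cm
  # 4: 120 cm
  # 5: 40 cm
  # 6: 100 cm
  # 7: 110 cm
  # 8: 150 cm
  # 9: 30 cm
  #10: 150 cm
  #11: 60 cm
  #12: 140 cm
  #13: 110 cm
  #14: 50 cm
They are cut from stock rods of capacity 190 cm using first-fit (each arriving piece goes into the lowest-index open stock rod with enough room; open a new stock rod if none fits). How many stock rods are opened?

  20 → stock rod 1 (new)  [load 20/190]
  60 → stock rod 1  [load 80/190]
  40 → stock rod 1  [load 120/190]
  120 → stock rod 2 (new)  [load 120/190]
  40 → stock rod 1  [load 160/190]
  100 → stock rod 3 (new)  [load 100/190]
  110 → stock rod 4 (new)  [load 110/190]
  150 → stock rod 5 (new)  [load 150/190]
  30 → stock rod 1  [load 190/190]
  150 → stock rod 6 (new)  [load 150/190]
  60 → stock rod 2  [load 180/190]
  140 → stock rod 7 (new)  [load 140/190]
  110 → stock rod 8 (new)  [load 110/190]
  50 → stock rod 3  [load 150/190]
8 stock rods opened.

8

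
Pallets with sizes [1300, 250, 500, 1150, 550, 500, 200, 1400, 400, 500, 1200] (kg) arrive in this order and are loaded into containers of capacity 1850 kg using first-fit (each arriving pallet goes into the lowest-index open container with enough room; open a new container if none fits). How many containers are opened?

  1300 → container 1 (new)  [load 1300/1850]
  250 → container 1  [load 1550/1850]
  500 → container 2 (new)  [load 500/1850]
  1150 → container 2  [load 1650/1850]
  550 → container 3 (new)  [load 550/1850]
  500 → container 3  [load 1050/1850]
  200 → container 1  [load 1750/1850]
  1400 → container 4 (new)  [load 1400/1850]
  400 → container 3  [load 1450/1850]
  500 → container 5 (new)  [load 500/1850]
  1200 → container 5  [load 1700/1850]
5 containers opened.

5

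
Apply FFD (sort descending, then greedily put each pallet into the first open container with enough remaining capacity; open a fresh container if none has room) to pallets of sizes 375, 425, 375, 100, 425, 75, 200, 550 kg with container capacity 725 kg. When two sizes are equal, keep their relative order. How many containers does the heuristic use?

5

Sorted descending: 550, 425, 425, 375, 375, 200, 100, 75.
  550 → container 1 (new)  [load 550/725]
  425 → container 2 (new)  [load 425/725]
  425 → container 3 (new)  [load 425/725]
  375 → container 4 (new)  [load 375/725]
  375 → container 5 (new)  [load 375/725]
  200 → container 2  [load 625/725]
  100 → container 1  [load 650/725]
  75 → container 1  [load 725/725]
5 containers opened.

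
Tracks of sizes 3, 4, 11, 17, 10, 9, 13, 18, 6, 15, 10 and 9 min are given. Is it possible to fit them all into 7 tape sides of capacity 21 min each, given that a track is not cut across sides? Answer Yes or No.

A valid assignment using 7 tape sides:
  side 1: 18 + 3 = 21
  side 2: 17 + 4 = 21
  side 3: 15 + 6 = 21
  side 4: 13 = 13
  side 5: 11 + 10 = 21
  side 6: 10 + 9 = 19
  side 7: 9 = 9
Every load is within 21 min, so 7 tape sides suffice.

Yes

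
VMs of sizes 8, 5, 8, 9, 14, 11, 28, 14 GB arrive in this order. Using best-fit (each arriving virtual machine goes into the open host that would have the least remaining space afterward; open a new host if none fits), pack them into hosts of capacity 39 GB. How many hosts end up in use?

3

  8 → host 1 (new)  [load 8/39]
  5 → host 1  [load 13/39]
  8 → host 1  [load 21/39]
  9 → host 1  [load 30/39]
  14 → host 2 (new)  [load 14/39]
  11 → host 2  [load 25/39]
  28 → host 3 (new)  [load 28/39]
  14 → host 2  [load 39/39]
3 hosts opened.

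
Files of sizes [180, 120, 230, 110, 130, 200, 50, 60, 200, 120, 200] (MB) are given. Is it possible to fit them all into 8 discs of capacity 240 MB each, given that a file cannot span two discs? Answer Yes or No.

A valid assignment using 8 discs:
  disc 1: 230 = 230
  disc 2: 200 = 200
  disc 3: 200 = 200
  disc 4: 200 = 200
  disc 5: 180 + 60 = 240
  disc 6: 130 + 110 = 240
  disc 7: 120 + 120 = 240
  disc 8: 50 = 50
Every load is within 240 MB, so 8 discs suffice.

Yes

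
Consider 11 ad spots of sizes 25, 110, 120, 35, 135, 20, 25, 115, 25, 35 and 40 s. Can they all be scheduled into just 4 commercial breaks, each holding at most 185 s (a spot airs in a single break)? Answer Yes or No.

Yes

A valid assignment using 4 commercial breaks:
  break 1: 135 + 40 = 175
  break 2: 120 + 35 + 25 = 180
  break 3: 115 + 35 + 25 = 175
  break 4: 110 + 25 + 20 = 155
Every load is within 185 s, so 4 commercial breaks suffice.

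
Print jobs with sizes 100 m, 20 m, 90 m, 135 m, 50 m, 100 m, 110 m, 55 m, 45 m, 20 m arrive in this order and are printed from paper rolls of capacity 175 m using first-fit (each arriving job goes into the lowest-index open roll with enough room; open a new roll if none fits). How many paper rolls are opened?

  100 → roll 1 (new)  [load 100/175]
  20 → roll 1  [load 120/175]
  90 → roll 2 (new)  [load 90/175]
  135 → roll 3 (new)  [load 135/175]
  50 → roll 1  [load 170/175]
  100 → roll 4 (new)  [load 100/175]
  110 → roll 5 (new)  [load 110/175]
  55 → roll 2  [load 145/175]
  45 → roll 4  [load 145/175]
  20 → roll 2  [load 165/175]
5 paper rolls opened.

5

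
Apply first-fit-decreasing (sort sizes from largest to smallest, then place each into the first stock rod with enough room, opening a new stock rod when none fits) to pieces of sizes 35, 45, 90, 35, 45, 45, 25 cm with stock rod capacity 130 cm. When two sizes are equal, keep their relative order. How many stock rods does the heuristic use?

Sorted descending: 90, 45, 45, 45, 35, 35, 25.
  90 → stock rod 1 (new)  [load 90/130]
  45 → stock rod 2 (new)  [load 45/130]
  45 → stock rod 2  [load 90/130]
  45 → stock rod 3 (new)  [load 45/130]
  35 → stock rod 1  [load 125/130]
  35 → stock rod 2  [load 125/130]
  25 → stock rod 3  [load 70/130]
3 stock rods opened.

3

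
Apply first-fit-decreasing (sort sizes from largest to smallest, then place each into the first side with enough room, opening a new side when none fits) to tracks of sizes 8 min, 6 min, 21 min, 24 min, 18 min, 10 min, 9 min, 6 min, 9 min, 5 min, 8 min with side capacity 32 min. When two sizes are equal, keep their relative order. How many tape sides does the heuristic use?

Sorted descending: 24, 21, 18, 10, 9, 9, 8, 8, 6, 6, 5.
  24 → side 1 (new)  [load 24/32]
  21 → side 2 (new)  [load 21/32]
  18 → side 3 (new)  [load 18/32]
  10 → side 2  [load 31/32]
  9 → side 3  [load 27/32]
  9 → side 4 (new)  [load 9/32]
  8 → side 1  [load 32/32]
  8 → side 4  [load 17/32]
  6 → side 4  [load 23/32]
  6 → side 4  [load 29/32]
  5 → side 3  [load 32/32]
4 tape sides opened.

4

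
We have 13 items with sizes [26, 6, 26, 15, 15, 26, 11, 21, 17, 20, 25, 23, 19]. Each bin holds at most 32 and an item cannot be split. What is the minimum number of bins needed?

10

Total = 26 + 26 + 26 + 25 + 23 + 21 + 20 + 19 + 17 + 15 + 15 + 11 + 6 = 250.
Lower bound: ⌈250/32⌉ = 8 bins.
Also, 9 items each exceed 16, and no two of those can share a bin, so at least 9 bins are needed.
A packing using 10 bins:
  bin 1: 26 + 6 = 32
  bin 2: 26 = 26
  bin 3: 26 = 26
  bin 4: 25 = 25
  bin 5: 23 = 23
  bin 6: 21 + 11 = 32
  bin 7: 20 = 20
  bin 8: 19 = 19
  bin 9: 17 + 15 = 32
  bin 10: 15 = 15
No arrangement into 9 bins stays within capacity, so 10 is optimal.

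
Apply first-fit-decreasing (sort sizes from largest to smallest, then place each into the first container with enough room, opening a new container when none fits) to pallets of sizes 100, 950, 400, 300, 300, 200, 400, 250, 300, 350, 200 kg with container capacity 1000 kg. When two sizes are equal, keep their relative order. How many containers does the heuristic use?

4

Sorted descending: 950, 400, 400, 350, 300, 300, 300, 250, 200, 200, 100.
  950 → container 1 (new)  [load 950/1000]
  400 → container 2 (new)  [load 400/1000]
  400 → container 2  [load 800/1000]
  350 → container 3 (new)  [load 350/1000]
  300 → container 3  [load 650/1000]
  300 → container 3  [load 950/1000]
  300 → container 4 (new)  [load 300/1000]
  250 → container 4  [load 550/1000]
  200 → container 2  [load 1000/1000]
  200 → container 4  [load 750/1000]
  100 → container 4  [load 850/1000]
4 containers opened.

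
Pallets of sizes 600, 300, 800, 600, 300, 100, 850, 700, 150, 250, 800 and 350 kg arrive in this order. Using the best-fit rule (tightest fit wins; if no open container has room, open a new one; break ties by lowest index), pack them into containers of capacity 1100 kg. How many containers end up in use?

  600 → container 1 (new)  [load 600/1100]
  300 → container 1  [load 900/1100]
  800 → container 2 (new)  [load 800/1100]
  600 → container 3 (new)  [load 600/1100]
  300 → container 2  [load 1100/1100]
  100 → container 1  [load 1000/1100]
  850 → container 4 (new)  [load 850/1100]
  700 → container 5 (new)  [load 700/1100]
  150 → container 4  [load 1000/1100]
  250 → container 5  [load 950/1100]
  800 → container 6 (new)  [load 800/1100]
  350 → container 3  [load 950/1100]
6 containers opened.

6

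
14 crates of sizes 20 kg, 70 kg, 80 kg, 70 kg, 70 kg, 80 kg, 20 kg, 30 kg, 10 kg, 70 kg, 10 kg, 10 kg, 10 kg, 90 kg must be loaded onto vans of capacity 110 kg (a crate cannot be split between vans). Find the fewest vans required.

7

Total = 90 + 80 + 80 + 70 + 70 + 70 + 70 + 30 + 20 + 20 + 10 + 10 + 10 + 10 = 640 kg.
Lower bound: ⌈640/110⌉ = 6 vans.
Also, 7 crates each exceed 55 kg, and no two of those can share a van, so at least 7 vans are needed.
A packing using 7 vans:
  van 1: 90 + 20 = 110
  van 2: 80 + 30 = 110
  van 3: 80 + 20 + 10 = 110
  van 4: 70 + 10 + 10 + 10 = 100
  van 5: 70 = 70
  van 6: 70 = 70
  van 7: 70 = 70
This matches the lower bound, so 7 is optimal.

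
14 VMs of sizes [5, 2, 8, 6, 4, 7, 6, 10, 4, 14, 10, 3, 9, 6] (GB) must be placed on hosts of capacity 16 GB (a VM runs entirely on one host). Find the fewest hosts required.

6

Total = 14 + 10 + 10 + 9 + 8 + 7 + 6 + 6 + 6 + 5 + 4 + 4 + 3 + 2 = 94 GB.
Lower bound: ⌈94/16⌉ = 6 hosts.
A packing using 6 hosts:
  host 1: 14 + 2 = 16
  host 2: 10 + 6 = 16
  host 3: 10 + 6 = 16
  host 4: 9 + 7 = 16
  host 5: 8 + 6 = 14
  host 6: 5 + 4 + 4 + 3 = 16
This matches the lower bound, so 6 is optimal.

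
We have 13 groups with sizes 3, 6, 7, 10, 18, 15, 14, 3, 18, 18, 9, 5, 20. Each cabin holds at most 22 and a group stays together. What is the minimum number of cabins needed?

Total = 20 + 18 + 18 + 18 + 15 + 14 + 10 + 9 + 7 + 6 + 5 + 3 + 3 = 146.
Lower bound: ⌈146/22⌉ = 7 cabins.
A packing using 8 cabins:
  cabin 1: 20 = 20
  cabin 2: 18 + 3 = 21
  cabin 3: 18 + 3 = 21
  cabin 4: 18 = 18
  cabin 5: 15 + 7 = 22
  cabin 6: 14 + 6 = 20
  cabin 7: 10 + 9 = 19
  cabin 8: 5 = 5
No arrangement into 7 cabins stays within capacity, so 8 is optimal.

8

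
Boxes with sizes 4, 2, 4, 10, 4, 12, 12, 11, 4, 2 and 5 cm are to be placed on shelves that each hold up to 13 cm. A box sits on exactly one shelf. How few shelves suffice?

Total = 12 + 12 + 11 + 10 + 5 + 4 + 4 + 4 + 4 + 2 + 2 = 70 cm.
Lower bound: ⌈70/13⌉ = 6 shelves.
A packing using 6 shelves:
  shelf 1: 12 = 12
  shelf 2: 12 = 12
  shelf 3: 11 + 2 = 13
  shelf 4: 10 + 2 = 12
  shelf 5: 5 + 4 + 4 = 13
  shelf 6: 4 + 4 = 8
This matches the lower bound, so 6 is optimal.

6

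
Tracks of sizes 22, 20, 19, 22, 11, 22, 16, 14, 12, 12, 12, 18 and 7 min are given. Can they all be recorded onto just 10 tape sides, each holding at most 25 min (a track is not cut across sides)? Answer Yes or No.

Yes

A valid assignment using 10 tape sides:
  side 1: 22 = 22
  side 2: 22 = 22
  side 3: 22 = 22
  side 4: 20 = 20
  side 5: 19 = 19
  side 6: 18 + 7 = 25
  side 7: 16 = 16
  side 8: 14 + 11 = 25
  side 9: 12 + 12 = 24
  side 10: 12 = 12
Every load is within 25 min, so 10 tape sides suffice.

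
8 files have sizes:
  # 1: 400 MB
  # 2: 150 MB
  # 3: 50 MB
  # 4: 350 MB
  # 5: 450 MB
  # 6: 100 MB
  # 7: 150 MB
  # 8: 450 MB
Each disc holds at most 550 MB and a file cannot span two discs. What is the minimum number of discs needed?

4

Total = 450 + 450 + 400 + 350 + 150 + 150 + 100 + 50 = 2100 MB.
Lower bound: ⌈2100/550⌉ = 4 discs.
A packing using 4 discs:
  disc 1: 450 + 100 = 550
  disc 2: 450 + 50 = 500
  disc 3: 400 + 150 = 550
  disc 4: 350 + 150 = 500
This matches the lower bound, so 4 is optimal.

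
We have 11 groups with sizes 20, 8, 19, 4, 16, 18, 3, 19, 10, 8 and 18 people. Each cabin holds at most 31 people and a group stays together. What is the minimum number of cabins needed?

6

Total = 20 + 19 + 19 + 18 + 18 + 16 + 10 + 8 + 8 + 4 + 3 = 143 people.
Lower bound: ⌈143/31⌉ = 5 cabins.
Also, 6 groups each exceed 31/2 people, and no two of those can share a cabin, so at least 6 cabins are needed.
A packing using 6 cabins:
  cabin 1: 20 + 10 = 30
  cabin 2: 19 + 8 + 4 = 31
  cabin 3: 19 + 8 + 3 = 30
  cabin 4: 18 = 18
  cabin 5: 18 = 18
  cabin 6: 16 = 16
This matches the lower bound, so 6 is optimal.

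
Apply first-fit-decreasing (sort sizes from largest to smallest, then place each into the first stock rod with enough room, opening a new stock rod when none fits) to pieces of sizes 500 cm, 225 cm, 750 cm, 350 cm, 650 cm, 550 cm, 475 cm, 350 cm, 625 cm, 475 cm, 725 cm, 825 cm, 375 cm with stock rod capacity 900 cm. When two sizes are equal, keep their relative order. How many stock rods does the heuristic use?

Sorted descending: 825, 750, 725, 650, 625, 550, 500, 475, 475, 375, 350, 350, 225.
  825 → stock rod 1 (new)  [load 825/900]
  750 → stock rod 2 (new)  [load 750/900]
  725 → stock rod 3 (new)  [load 725/900]
  650 → stock rod 4 (new)  [load 650/900]
  625 → stock rod 5 (new)  [load 625/900]
  550 → stock rod 6 (new)  [load 550/900]
  500 → stock rod 7 (new)  [load 500/900]
  475 → stock rod 8 (new)  [load 475/900]
  475 → stock rod 9 (new)  [load 475/900]
  375 → stock rod 7  [load 875/900]
  350 → stock rod 6  [load 900/900]
  350 → stock rod 8  [load 825/900]
  225 → stock rod 4  [load 875/900]
9 stock rods opened.

9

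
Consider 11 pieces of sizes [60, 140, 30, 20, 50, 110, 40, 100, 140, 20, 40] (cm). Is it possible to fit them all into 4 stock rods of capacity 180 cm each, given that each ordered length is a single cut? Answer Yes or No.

Total = 750 cm; ⌈750/180⌉ = 5.
At least 5 stock rods are required, but only 4 are allowed.

No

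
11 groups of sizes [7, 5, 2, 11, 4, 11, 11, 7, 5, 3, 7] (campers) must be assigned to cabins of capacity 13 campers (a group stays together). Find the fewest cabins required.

7

Total = 11 + 11 + 11 + 7 + 7 + 7 + 5 + 5 + 4 + 3 + 2 = 73 campers.
Lower bound: ⌈73/13⌉ = 6 cabins.
A packing using 7 cabins:
  cabin 1: 11 + 2 = 13
  cabin 2: 11 = 11
  cabin 3: 11 = 11
  cabin 4: 7 + 5 = 12
  cabin 5: 7 + 5 = 12
  cabin 6: 7 + 4 = 11
  cabin 7: 3 = 3
No arrangement into 6 cabins stays within capacity, so 7 is optimal.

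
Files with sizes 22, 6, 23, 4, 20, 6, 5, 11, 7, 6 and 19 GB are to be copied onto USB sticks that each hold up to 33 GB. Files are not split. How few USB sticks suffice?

4

Total = 23 + 22 + 20 + 19 + 11 + 7 + 6 + 6 + 6 + 5 + 4 = 129 GB.
Lower bound: ⌈129/33⌉ = 4 USB sticks.
A packing using 4 USB sticks:
  USB stick 1: 23 + 6 + 4 = 33
  USB stick 2: 22 + 11 = 33
  USB stick 3: 20 + 7 + 6 = 33
  USB stick 4: 19 + 6 + 5 = 30
This matches the lower bound, so 4 is optimal.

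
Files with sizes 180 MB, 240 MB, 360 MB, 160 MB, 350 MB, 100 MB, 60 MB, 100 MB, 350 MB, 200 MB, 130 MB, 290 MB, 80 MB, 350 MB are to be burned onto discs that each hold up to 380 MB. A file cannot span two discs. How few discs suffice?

9

Total = 360 + 350 + 350 + 350 + 290 + 240 + 200 + 180 + 160 + 130 + 100 + 100 + 80 + 60 = 2950 MB.
Lower bound: ⌈2950/380⌉ = 8 discs.
A packing using 9 discs:
  disc 1: 360 = 360
  disc 2: 350 = 350
  disc 3: 350 = 350
  disc 4: 350 = 350
  disc 5: 290 + 80 = 370
  disc 6: 240 + 130 = 370
  disc 7: 200 + 180 = 380
  disc 8: 160 + 100 + 100 = 360
  disc 9: 60 = 60
No arrangement into 8 discs stays within capacity, so 9 is optimal.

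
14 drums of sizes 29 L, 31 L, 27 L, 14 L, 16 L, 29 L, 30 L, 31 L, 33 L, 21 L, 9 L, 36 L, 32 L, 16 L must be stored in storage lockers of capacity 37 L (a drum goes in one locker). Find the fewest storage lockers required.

11

Total = 36 + 33 + 32 + 31 + 31 + 30 + 29 + 29 + 27 + 21 + 16 + 16 + 14 + 9 = 354 L.
Lower bound: ⌈354/37⌉ = 10 storage lockers.
A packing using 11 storage lockers:
  locker 1: 36 = 36
  locker 2: 33 = 33
  locker 3: 32 = 32
  locker 4: 31 = 31
  locker 5: 31 = 31
  locker 6: 30 = 30
  locker 7: 29 = 29
  locker 8: 29 = 29
  locker 9: 27 + 9 = 36
  locker 10: 21 + 16 = 37
  locker 11: 16 + 14 = 30
No arrangement into 10 storage lockers stays within capacity, so 11 is optimal.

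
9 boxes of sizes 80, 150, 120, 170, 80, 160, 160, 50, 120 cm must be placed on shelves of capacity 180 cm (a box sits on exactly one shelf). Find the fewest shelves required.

7

Total = 170 + 160 + 160 + 150 + 120 + 120 + 80 + 80 + 50 = 1090 cm.
Lower bound: ⌈1090/180⌉ = 7 shelves.
A packing using 7 shelves:
  shelf 1: 170 = 170
  shelf 2: 160 = 160
  shelf 3: 160 = 160
  shelf 4: 150 = 150
  shelf 5: 120 + 50 = 170
  shelf 6: 120 = 120
  shelf 7: 80 + 80 = 160
This matches the lower bound, so 7 is optimal.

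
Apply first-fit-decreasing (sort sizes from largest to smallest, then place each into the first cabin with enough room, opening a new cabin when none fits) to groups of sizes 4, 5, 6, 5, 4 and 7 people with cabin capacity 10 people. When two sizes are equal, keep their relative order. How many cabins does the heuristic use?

Sorted descending: 7, 6, 5, 5, 4, 4.
  7 → cabin 1 (new)  [load 7/10]
  6 → cabin 2 (new)  [load 6/10]
  5 → cabin 3 (new)  [load 5/10]
  5 → cabin 3  [load 10/10]
  4 → cabin 2  [load 10/10]
  4 → cabin 4 (new)  [load 4/10]
4 cabins opened.

4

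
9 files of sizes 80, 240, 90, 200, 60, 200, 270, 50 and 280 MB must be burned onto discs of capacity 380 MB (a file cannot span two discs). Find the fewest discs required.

Total = 280 + 270 + 240 + 200 + 200 + 90 + 80 + 60 + 50 = 1470 MB.
Lower bound: ⌈1470/380⌉ = 4 discs.
Also, 5 files each exceed 190 MB, and no two of those can share a disc, so at least 5 discs are needed.
A packing using 5 discs:
  disc 1: 280 + 90 = 370
  disc 2: 270 + 80 = 350
  disc 3: 240 + 60 + 50 = 350
  disc 4: 200 = 200
  disc 5: 200 = 200
This matches the lower bound, so 5 is optimal.

5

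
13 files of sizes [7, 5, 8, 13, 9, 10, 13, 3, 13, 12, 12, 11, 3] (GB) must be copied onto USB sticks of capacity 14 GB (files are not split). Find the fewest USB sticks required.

Total = 13 + 13 + 13 + 12 + 12 + 11 + 10 + 9 + 8 + 7 + 5 + 3 + 3 = 119 GB.
Lower bound: ⌈119/14⌉ = 9 USB sticks.
A packing using 10 USB sticks:
  USB stick 1: 13 = 13
  USB stick 2: 13 = 13
  USB stick 3: 13 = 13
  USB stick 4: 12 = 12
  USB stick 5: 12 = 12
  USB stick 6: 11 + 3 = 14
  USB stick 7: 10 + 3 = 13
  USB stick 8: 9 + 5 = 14
  USB stick 9: 8 = 8
  USB stick 10: 7 = 7
No arrangement into 9 USB sticks stays within capacity, so 10 is optimal.

10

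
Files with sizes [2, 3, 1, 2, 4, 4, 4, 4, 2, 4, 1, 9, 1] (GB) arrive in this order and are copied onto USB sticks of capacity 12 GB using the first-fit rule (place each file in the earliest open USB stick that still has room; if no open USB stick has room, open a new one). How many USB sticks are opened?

  2 → USB stick 1 (new)  [load 2/12]
  3 → USB stick 1  [load 5/12]
  1 → USB stick 1  [load 6/12]
  2 → USB stick 1  [load 8/12]
  4 → USB stick 1  [load 12/12]
  4 → USB stick 2 (new)  [load 4/12]
  4 → USB stick 2  [load 8/12]
  4 → USB stick 2  [load 12/12]
  2 → USB stick 3 (new)  [load 2/12]
  4 → USB stick 3  [load 6/12]
  1 → USB stick 3  [load 7/12]
  9 → USB stick 4 (new)  [load 9/12]
  1 → USB stick 3  [load 8/12]
4 USB sticks opened.

4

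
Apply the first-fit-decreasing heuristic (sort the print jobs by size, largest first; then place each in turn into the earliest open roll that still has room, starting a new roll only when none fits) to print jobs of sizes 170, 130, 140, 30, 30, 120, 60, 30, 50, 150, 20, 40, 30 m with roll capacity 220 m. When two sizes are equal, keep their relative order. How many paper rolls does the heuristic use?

5

Sorted descending: 170, 150, 140, 130, 120, 60, 50, 40, 30, 30, 30, 30, 20.
  170 → roll 1 (new)  [load 170/220]
  150 → roll 2 (new)  [load 150/220]
  140 → roll 3 (new)  [load 140/220]
  130 → roll 4 (new)  [load 130/220]
  120 → roll 5 (new)  [load 120/220]
  60 → roll 2  [load 210/220]
  50 → roll 1  [load 220/220]
  40 → roll 3  [load 180/220]
  30 → roll 3  [load 210/220]
  30 → roll 4  [load 160/220]
  30 → roll 4  [load 190/220]
  30 → roll 4  [load 220/220]
  20 → roll 5  [load 140/220]
5 paper rolls opened.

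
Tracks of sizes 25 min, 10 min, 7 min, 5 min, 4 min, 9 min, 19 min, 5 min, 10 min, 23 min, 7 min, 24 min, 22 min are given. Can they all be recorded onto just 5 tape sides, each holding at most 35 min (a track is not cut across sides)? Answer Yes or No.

Yes

A valid assignment using 5 tape sides:
  side 1: 25 + 10 = 35
  side 2: 24 + 10 = 34
  side 3: 23 + 9 = 32
  side 4: 22 + 7 + 5 = 34
  side 5: 19 + 7 + 5 + 4 = 35
Every load is within 35 min, so 5 tape sides suffice.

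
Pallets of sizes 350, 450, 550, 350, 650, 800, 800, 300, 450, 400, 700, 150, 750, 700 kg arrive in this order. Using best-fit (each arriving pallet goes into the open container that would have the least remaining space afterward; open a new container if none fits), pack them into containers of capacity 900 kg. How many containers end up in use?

10

  350 → container 1 (new)  [load 350/900]
  450 → container 1  [load 800/900]
  550 → container 2 (new)  [load 550/900]
  350 → container 2  [load 900/900]
  650 → container 3 (new)  [load 650/900]
  800 → container 4 (new)  [load 800/900]
  800 → container 5 (new)  [load 800/900]
  300 → container 6 (new)  [load 300/900]
  450 → container 6  [load 750/900]
  400 → container 7 (new)  [load 400/900]
  700 → container 8 (new)  [load 700/900]
  150 → container 6  [load 900/900]
  750 → container 9 (new)  [load 750/900]
  700 → container 10 (new)  [load 700/900]
10 containers opened.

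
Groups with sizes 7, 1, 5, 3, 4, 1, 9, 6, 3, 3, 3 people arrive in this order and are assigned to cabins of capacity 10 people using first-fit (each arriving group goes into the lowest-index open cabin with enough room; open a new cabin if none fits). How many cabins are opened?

5

  7 → cabin 1 (new)  [load 7/10]
  1 → cabin 1  [load 8/10]
  5 → cabin 2 (new)  [load 5/10]
  3 → cabin 2  [load 8/10]
  4 → cabin 3 (new)  [load 4/10]
  1 → cabin 1  [load 9/10]
  9 → cabin 4 (new)  [load 9/10]
  6 → cabin 3  [load 10/10]
  3 → cabin 5 (new)  [load 3/10]
  3 → cabin 5  [load 6/10]
  3 → cabin 5  [load 9/10]
5 cabins opened.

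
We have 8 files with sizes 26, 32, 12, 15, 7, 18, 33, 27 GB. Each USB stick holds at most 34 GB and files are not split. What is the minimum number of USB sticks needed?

Total = 33 + 32 + 27 + 26 + 18 + 15 + 12 + 7 = 170 GB.
Lower bound: ⌈170/34⌉ = 5 USB sticks.
A packing using 6 USB sticks:
  USB stick 1: 33 = 33
  USB stick 2: 32 = 32
  USB stick 3: 27 + 7 = 34
  USB stick 4: 26 = 26
  USB stick 5: 18 + 15 = 33
  USB stick 6: 12 = 12
No arrangement into 5 USB sticks stays within capacity, so 6 is optimal.

6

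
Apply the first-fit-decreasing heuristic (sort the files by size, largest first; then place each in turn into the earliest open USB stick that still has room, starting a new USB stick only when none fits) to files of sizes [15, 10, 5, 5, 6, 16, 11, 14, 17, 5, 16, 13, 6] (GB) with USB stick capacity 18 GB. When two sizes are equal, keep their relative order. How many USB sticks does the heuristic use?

Sorted descending: 17, 16, 16, 15, 14, 13, 11, 10, 6, 6, 5, 5, 5.
  17 → USB stick 1 (new)  [load 17/18]
  16 → USB stick 2 (new)  [load 16/18]
  16 → USB stick 3 (new)  [load 16/18]
  15 → USB stick 4 (new)  [load 15/18]
  14 → USB stick 5 (new)  [load 14/18]
  13 → USB stick 6 (new)  [load 13/18]
  11 → USB stick 7 (new)  [load 11/18]
  10 → USB stick 8 (new)  [load 10/18]
  6 → USB stick 7  [load 17/18]
  6 → USB stick 8  [load 16/18]
  5 → USB stick 6  [load 18/18]
  5 → USB stick 9 (new)  [load 5/18]
  5 → USB stick 9  [load 10/18]
9 USB sticks opened.

9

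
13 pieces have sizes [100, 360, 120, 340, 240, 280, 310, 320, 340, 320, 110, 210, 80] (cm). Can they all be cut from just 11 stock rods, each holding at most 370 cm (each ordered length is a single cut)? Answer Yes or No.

Yes

A valid assignment using 10 stock rods:
  stock rod 1: 360 = 360
  stock rod 2: 340 = 340
  stock rod 3: 340 = 340
  stock rod 4: 320 = 320
  stock rod 5: 320 = 320
  stock rod 6: 310 = 310
  stock rod 7: 280 + 80 = 360
  stock rod 8: 240 + 120 = 360
  stock rod 9: 210 + 110 = 320
  stock rod 10: 100 = 100
That uses only 10 ≤ 11, so 11 stock rods are enough.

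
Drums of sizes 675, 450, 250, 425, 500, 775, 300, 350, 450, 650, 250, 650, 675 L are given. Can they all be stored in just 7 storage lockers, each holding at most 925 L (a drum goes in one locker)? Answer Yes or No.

No

Total = 6400 L; ⌈6400/925⌉ = 7.
The bound of 7 does not rule out 7, but exhaustive search shows no assignment into 7 storage lockers of capacity 925 L exists — the minimum is 8.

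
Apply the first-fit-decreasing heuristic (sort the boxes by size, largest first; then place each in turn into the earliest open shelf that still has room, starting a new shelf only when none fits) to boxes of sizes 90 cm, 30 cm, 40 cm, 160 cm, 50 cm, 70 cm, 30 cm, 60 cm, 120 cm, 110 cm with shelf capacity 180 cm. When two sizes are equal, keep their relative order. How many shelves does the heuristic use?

5

Sorted descending: 160, 120, 110, 90, 70, 60, 50, 40, 30, 30.
  160 → shelf 1 (new)  [load 160/180]
  120 → shelf 2 (new)  [load 120/180]
  110 → shelf 3 (new)  [load 110/180]
  90 → shelf 4 (new)  [load 90/180]
  70 → shelf 3  [load 180/180]
  60 → shelf 2  [load 180/180]
  50 → shelf 4  [load 140/180]
  40 → shelf 4  [load 180/180]
  30 → shelf 5 (new)  [load 30/180]
  30 → shelf 5  [load 60/180]
5 shelves opened.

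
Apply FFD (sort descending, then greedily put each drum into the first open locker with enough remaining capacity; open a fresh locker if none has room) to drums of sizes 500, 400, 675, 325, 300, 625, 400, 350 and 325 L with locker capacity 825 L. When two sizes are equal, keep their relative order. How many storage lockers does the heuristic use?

Sorted descending: 675, 625, 500, 400, 400, 350, 325, 325, 300.
  675 → locker 1 (new)  [load 675/825]
  625 → locker 2 (new)  [load 625/825]
  500 → locker 3 (new)  [load 500/825]
  400 → locker 4 (new)  [load 400/825]
  400 → locker 4  [load 800/825]
  350 → locker 5 (new)  [load 350/825]
  325 → locker 3  [load 825/825]
  325 → locker 5  [load 675/825]
  300 → locker 6 (new)  [load 300/825]
6 storage lockers opened.

6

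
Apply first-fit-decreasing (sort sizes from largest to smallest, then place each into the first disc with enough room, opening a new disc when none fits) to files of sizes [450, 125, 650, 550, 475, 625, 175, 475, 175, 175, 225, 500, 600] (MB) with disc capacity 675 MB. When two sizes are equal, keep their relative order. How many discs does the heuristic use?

8

Sorted descending: 650, 625, 600, 550, 500, 475, 475, 450, 225, 175, 175, 175, 125.
  650 → disc 1 (new)  [load 650/675]
  625 → disc 2 (new)  [load 625/675]
  600 → disc 3 (new)  [load 600/675]
  550 → disc 4 (new)  [load 550/675]
  500 → disc 5 (new)  [load 500/675]
  475 → disc 6 (new)  [load 475/675]
  475 → disc 7 (new)  [load 475/675]
  450 → disc 8 (new)  [load 450/675]
  225 → disc 8  [load 675/675]
  175 → disc 5  [load 675/675]
  175 → disc 6  [load 650/675]
  175 → disc 7  [load 650/675]
  125 → disc 4  [load 675/675]
8 discs opened.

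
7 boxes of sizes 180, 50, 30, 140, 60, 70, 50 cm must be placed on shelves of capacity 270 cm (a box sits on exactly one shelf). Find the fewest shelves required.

Total = 180 + 140 + 70 + 60 + 50 + 50 + 30 = 580 cm.
Lower bound: ⌈580/270⌉ = 3 shelves.
A packing using 3 shelves:
  shelf 1: 180 + 70 = 250
  shelf 2: 140 + 60 + 50 = 250
  shelf 3: 50 + 30 = 80
This matches the lower bound, so 3 is optimal.

3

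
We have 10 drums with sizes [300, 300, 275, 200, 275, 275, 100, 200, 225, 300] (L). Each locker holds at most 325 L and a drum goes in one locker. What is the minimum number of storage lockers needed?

9

Total = 300 + 300 + 300 + 275 + 275 + 275 + 225 + 200 + 200 + 100 = 2450 L.
Lower bound: ⌈2450/325⌉ = 8 storage lockers.
Also, 9 drums each exceed 325/2 L, and no two of those can share a locker, so at least 9 storage lockers are needed.
A packing using 9 storage lockers:
  locker 1: 300 = 300
  locker 2: 300 = 300
  locker 3: 300 = 300
  locker 4: 275 = 275
  locker 5: 275 = 275
  locker 6: 275 = 275
  locker 7: 225 + 100 = 325
  locker 8: 200 = 200
  locker 9: 200 = 200
This matches the lower bound, so 9 is optimal.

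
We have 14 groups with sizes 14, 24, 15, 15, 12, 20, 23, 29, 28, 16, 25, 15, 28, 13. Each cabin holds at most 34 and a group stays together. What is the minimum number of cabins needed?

Total = 29 + 28 + 28 + 25 + 24 + 23 + 20 + 16 + 15 + 15 + 15 + 14 + 13 + 12 = 277.
Lower bound: ⌈277/34⌉ = 9 cabins.
A packing using 10 cabins:
  cabin 1: 29 = 29
  cabin 2: 28 = 28
  cabin 3: 28 = 28
  cabin 4: 25 = 25
  cabin 5: 24 = 24
  cabin 6: 23 = 23
  cabin 7: 20 + 14 = 34
  cabin 8: 16 + 15 = 31
  cabin 9: 15 + 15 = 30
  cabin 10: 13 + 12 = 25
No arrangement into 9 cabins stays within capacity, so 10 is optimal.

10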